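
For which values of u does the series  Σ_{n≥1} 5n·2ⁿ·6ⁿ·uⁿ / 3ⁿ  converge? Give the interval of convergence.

(-1/4, 1/4)

The ratio of consecutive coefficients is [5(n+1)/5n] · 2·6/3 → 4.
Convergence for |u| · 4 < 1, i.e. |u| < 1/4. So R = 1/4.
When u = 1/4, the terms have absolute value of order n, which does not tend to 0, so the series diverges by the divergence test.
Endpoint u = -1/4: the n-th term does not approach 0; divergence by the term test.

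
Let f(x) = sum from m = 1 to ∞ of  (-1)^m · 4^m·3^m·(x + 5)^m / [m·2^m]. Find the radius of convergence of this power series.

Apply the ratio test: |a_{m+1}| / |a_m| = [m/(m+1)] · 4·3/2, which tends to 6 as m → ∞.
Thus R = 1/(6) = 1/6.

R = 1/6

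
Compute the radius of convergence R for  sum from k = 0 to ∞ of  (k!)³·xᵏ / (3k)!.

R = 27

The ratio of consecutive coefficients is (k+1)³/[(3k+1)·(3k+2)·(3k+3)] → 1/27.
Hence the series converges for |x| < 1/(1/27) = 27, so the radius of convergence is 27.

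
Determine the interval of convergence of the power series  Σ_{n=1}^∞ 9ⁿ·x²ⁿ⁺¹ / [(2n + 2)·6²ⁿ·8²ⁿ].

(-16, 16)

By the ratio test, |a_{n+1}/a_n| = [(2n + 2)/(2(n+1) + 2)] · 9/(36·64) → 1/256.
Writing y = x², the series in y has radius 256, so |x| < √(256) = 16 and R = 16.
Endpoint x = 16: the terms are asymptotic to a nonzero constant times 1/n, so the series diverges by limit comparison with Σ 1/n.
When x = -16, the terms are asymptotic to a nonzero constant times 1/n, so the series diverges by limit comparison with Σ 1/n.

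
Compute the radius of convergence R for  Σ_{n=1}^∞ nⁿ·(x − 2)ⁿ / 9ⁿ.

R = 0

Applying the root test, |a_n|^(1/n) = n/9 → ∞.
The root grows without bound, so R = 0 (convergence only at x = 2).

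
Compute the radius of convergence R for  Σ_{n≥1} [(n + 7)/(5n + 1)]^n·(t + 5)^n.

R = 5

Root test: |a_n|^(1/n) = (n + 7)/(5n + 1) → 1/5.
The series converges when 1/5 · |t + 5| < 1, giving R = 5.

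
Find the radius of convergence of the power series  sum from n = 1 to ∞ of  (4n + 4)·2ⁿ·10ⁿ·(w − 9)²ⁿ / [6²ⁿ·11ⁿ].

By the ratio test, |a_{n+1}/a_n| = [(4(n+1) + 4)/(4n + 4)] · 2·10/(36·11) → 5/99.
Since the exponent of (w − 9) increases by 2 each term, convergence requires |w − 9|² < 99/5, hence R = 3√55/5.

R = 3√55/5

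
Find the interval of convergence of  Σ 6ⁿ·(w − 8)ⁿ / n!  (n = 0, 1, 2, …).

(−∞, ∞)

Ratio test: |a_{n+1}/a_n| = 6 · 1/(n+1) → 0 as n → ∞.
The limit is 0, so the series converges for all w; R = ∞.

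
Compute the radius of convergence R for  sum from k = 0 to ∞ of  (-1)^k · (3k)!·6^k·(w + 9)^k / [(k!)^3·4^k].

R = 2/81

Apply the ratio test: |a_{k+1}| / |a_k| = (3k+1)·(3k+2)·(3k+3)/(k+1)³ · 6/4, which tends to 81/2 as k → ∞.
Hence the series converges for |w + 9| < 1/(81/2) = 2/81, so the radius of convergence is 2/81.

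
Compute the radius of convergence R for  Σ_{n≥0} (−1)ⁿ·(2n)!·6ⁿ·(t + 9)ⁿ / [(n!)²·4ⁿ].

R = 1/6

By the ratio test, |a_{n+1}/a_n| = (2n+1)·(2n+2)/(n+1)² · 6/4 → 6.
Convergence for |t + 9| · 6 < 1, i.e. |t + 9| < 1/6. So R = 1/6.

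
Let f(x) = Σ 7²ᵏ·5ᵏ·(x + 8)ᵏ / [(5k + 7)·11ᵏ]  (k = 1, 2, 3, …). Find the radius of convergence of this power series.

R = 11/245

Apply the ratio test: |a_{k+1}| / |a_k| = [(5k + 7)/(5(k+1) + 7)] · 49·5/11, which tends to 245/11 as k → ∞.
Convergence for |x + 8| · 245/11 < 1, i.e. |x + 8| < 11/245. So R = 11/245.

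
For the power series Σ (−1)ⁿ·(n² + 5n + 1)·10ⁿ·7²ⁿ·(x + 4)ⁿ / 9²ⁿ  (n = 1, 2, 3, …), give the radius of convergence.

R = 81/490

Ratio test: |a_{n+1}/a_n| = [((n+1)² + 5(n+1) + 1)/(n² + 5n + 1)] · 10·49/81 → 490/81 as n → ∞.
Hence the series converges for |x + 4| < 1/(490/81) = 81/490, so the radius of convergence is 81/490.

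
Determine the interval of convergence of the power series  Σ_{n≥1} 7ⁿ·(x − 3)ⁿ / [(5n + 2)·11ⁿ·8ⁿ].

[-67/7, 109/7)

Apply the ratio test: |a_{n+1}| / |a_n| = [(5n + 2)/(5(n+1) + 2)] · 7/(11·8), which tends to 7/88 as n → ∞.
Thus R = 1/(7/88) = 88/7.
At x = 109/7: the terms are asymptotic to a nonzero constant times 1/n, so the series diverges by limit comparison with Σ 1/n.
When x = -67/7, the terms alternate in sign and decrease monotonically to 0 in absolute value (size ~ c/n), so the alternating series test gives convergence.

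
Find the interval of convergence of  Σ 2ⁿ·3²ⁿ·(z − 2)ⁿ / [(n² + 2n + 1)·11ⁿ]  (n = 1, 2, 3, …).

Apply the ratio test: |a_{n+1}| / |a_n| = [(n² + 2n + 1)/((n+1)² + 2(n+1) + 1)] · 2·9/11, which tends to 18/11 as n → ∞.
Thus R = 1/(18/11) = 11/18.
When z = 47/18, the terms are on the order of 1/n², so the series converges absolutely by comparison with the p-series (p = 2 > 1).
Endpoint z = 25/18: absolute convergence follows by limit comparison with Σ 1/n².

[25/18, 47/18]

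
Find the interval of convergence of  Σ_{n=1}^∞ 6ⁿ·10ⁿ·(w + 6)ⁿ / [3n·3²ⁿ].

[-123/20, -117/20)

The ratio of consecutive coefficients is [3n/3(n+1)] · 6·10/9 → 20/3.
Thus R = 1/(20/3) = 3/20.
Check w = -117/20: the terms behave like c/n; limit comparison with the harmonic series gives divergence.
When w = -123/20, the terms alternate in sign and decrease monotonically to 0 in absolute value (size ~ c/n), so the alternating series test gives convergence.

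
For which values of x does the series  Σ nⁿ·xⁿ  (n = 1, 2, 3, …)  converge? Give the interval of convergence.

{0}

Root test: |a_n|^(1/n) = n → ∞.
Since the n-th root of |a_n| is unbounded, the series converges only at x = 0; R = 0.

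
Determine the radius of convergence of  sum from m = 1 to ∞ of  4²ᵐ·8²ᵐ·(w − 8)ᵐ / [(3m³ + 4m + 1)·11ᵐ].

R = 11/1024

The ratio of consecutive coefficients is [(3m³ + 4m + 1)/(3(m+1)³ + 4(m+1) + 1)] · 16·64/11 → 1024/11.
Thus R = 1/(1024/11) = 11/1024.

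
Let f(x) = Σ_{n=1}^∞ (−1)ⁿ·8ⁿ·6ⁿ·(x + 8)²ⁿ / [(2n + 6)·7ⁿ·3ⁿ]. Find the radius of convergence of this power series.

R = √7/4

Apply the ratio test: |a_{n+1}| / |a_n| = [(2n + 6)/(2(n+1) + 6)] · 8·6/(7·3), which tends to 16/7 as n → ∞.
Since the exponent of (x + 8) increases by 2 each term, convergence requires |x + 8|² < 7/16, hence R = √7/4.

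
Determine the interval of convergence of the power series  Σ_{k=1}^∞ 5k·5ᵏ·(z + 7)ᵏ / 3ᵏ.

(-38/5, -32/5)

The ratio of consecutive coefficients is [5(k+1)/5k] · 5/3 → 5/3.
The series converges when 5/3 · |z + 7| < 1, giving R = 3/5.
Endpoint z = -32/5: the k-th term does not approach 0; divergence by the term test.
When z = -38/5, the k-th term does not approach 0; divergence by the term test.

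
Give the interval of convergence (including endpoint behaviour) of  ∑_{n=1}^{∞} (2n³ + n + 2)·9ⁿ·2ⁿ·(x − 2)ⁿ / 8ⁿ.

Apply the ratio test: |a_{n+1}| / |a_n| = [(2(n+1)³ + (n+1) + 2)/(2n³ + n + 2)] · 9·2/8, which tends to 9/4 as n → ∞.
Convergence for |x − 2| · 9/4 < 1, i.e. |x − 2| < 4/9. So R = 4/9.
Endpoint x = 22/9: the terms have absolute value of order n³, which does not tend to 0, so the series diverges by the divergence test.
Check x = 14/9: the terms have absolute value of order n³, which does not tend to 0, so the series diverges by the divergence test.

(14/9, 22/9)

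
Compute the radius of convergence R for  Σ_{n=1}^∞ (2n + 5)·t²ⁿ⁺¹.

R = 1

By the ratio test, |a_{n+1}/a_n| = (2(n+1) + 5)/(2n + 5) → 1.
Successive powers of t differ by 2, so the series converges when |t|² · 1 < 1, i.e. |t| < √(1) = 1. So R = 1.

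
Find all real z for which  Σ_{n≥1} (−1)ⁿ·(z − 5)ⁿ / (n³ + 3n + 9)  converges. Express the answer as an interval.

Apply the ratio test: |a_{n+1}| / |a_n| = (n³ + 3n + 9)/((n+1)³ + 3(n+1) + 9), which tends to 1 as n → ∞.
Hence R = 1.
Endpoint z = 6: absolute convergence follows by limit comparison with Σ 1/n³.
When z = 4, the series is dominated by a constant times Σ 1/n³, which converges (p = 3 > 1).

[4, 6]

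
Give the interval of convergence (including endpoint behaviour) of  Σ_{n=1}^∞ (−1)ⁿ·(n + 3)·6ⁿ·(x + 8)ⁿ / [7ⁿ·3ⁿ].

Apply the ratio test: |a_{n+1}| / |a_n| = [((n+1) + 3)/(n + 3)] · 6/(7·3), which tends to 2/7 as n → ∞.
Hence the series converges for |x + 8| < 1/(2/7) = 7/2, so the radius of convergence is 7/2.
At x = -9/2: the terms have absolute value of order n, which does not tend to 0, so the series diverges by the divergence test.
Check x = -23/2: the terms do not tend to 0, so the series diverges.

(-23/2, -9/2)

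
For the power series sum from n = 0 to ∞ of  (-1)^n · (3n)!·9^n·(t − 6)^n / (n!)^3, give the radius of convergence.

By the ratio test, |a_{n+1}/a_n| = (3n+1)·(3n+2)·(3n+3)/(n+1)³ · 9 → 243.
Convergence for |t − 6| · 243 < 1, i.e. |t − 6| < 1/243. So R = 1/243.

R = 1/243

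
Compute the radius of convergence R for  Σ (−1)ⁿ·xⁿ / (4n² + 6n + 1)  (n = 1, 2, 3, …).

By the ratio test, |a_{n+1}/a_n| = (4n² + 6n + 1)/(4(n+1)² + 6(n+1) + 1) → 1.
Convergence for |x| < 1, so R = 1.

R = 1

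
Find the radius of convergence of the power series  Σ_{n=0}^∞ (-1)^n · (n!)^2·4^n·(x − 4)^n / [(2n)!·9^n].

Apply the ratio test: |a_{n+1}| / |a_n| = (n+1)²/[(2n+1)·(2n+2)] · 4/9, which tends to 1/9 as n → ∞.
Hence the series converges for |x − 4| < 1/(1/9) = 9, so the radius of convergence is 9.

R = 9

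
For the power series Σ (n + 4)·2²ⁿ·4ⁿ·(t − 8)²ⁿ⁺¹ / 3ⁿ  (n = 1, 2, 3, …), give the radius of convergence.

R = √3/4

Ratio test: |a_{n+1}/a_n| = [((n+1) + 4)/(n + 4)] · 4·4/3 → 16/3 as n → ∞.
Successive powers of (t − 8) differ by 2, so the series converges when |t − 8|² · 16/3 < 1, i.e. |t − 8| < √(3/16). So R = √3/4.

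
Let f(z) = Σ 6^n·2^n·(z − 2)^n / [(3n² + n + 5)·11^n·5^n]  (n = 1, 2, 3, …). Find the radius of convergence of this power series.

R = 55/12

By the ratio test, |a_{n+1}/a_n| = [(3n² + n + 5)/(3(n+1)² + (n+1) + 5)] · 6·2/(11·5) → 12/55.
The series converges when 12/55 · |z − 2| < 1, giving R = 55/12.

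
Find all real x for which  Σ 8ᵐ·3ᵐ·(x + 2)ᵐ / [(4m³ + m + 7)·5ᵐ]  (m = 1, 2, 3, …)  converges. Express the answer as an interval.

[-53/24, -43/24]

By the ratio test, |a_{m+1}/a_m| = [(4m³ + m + 7)/(4(m+1)³ + (m+1) + 7)] · 8·3/5 → 24/5.
The series converges when 24/5 · |x + 2| < 1, giving R = 5/24.
When x = -43/24, absolute convergence follows by limit comparison with Σ 1/m³.
Check x = -53/24: absolute convergence follows by limit comparison with Σ 1/m³.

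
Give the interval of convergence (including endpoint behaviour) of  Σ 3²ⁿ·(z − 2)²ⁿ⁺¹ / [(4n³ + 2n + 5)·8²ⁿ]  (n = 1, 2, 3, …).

[-2/3, 14/3]

The ratio of consecutive coefficients is [(4n³ + 2n + 5)/(4(n+1)³ + 2(n+1) + 5)] · 9/64 → 9/64.
Since the exponent of (z − 2) increases by 2 each term, convergence requires |z − 2|² < 64/9, hence R = 8/3.
When z = 14/3, absolute convergence follows by limit comparison with Σ 1/n³.
Check z = -2/3: the terms are on the order of 1/n³, so the series converges absolutely by comparison with the p-series (p = 3 > 1).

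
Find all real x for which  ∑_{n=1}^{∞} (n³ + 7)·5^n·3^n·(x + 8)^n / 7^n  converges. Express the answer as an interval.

(-127/15, -113/15)

By the ratio test, |a_{n+1}/a_n| = [((n+1)³ + 7)/(n³ + 7)] · 5·3/7 → 15/7.
The series converges when 15/7 · |x + 8| < 1, giving R = 7/15.
Endpoint x = -113/15: the terms have absolute value of order n³, which does not tend to 0, so the series diverges by the divergence test.
Check x = -127/15: the terms have absolute value of order n³, which does not tend to 0, so the series diverges by the divergence test.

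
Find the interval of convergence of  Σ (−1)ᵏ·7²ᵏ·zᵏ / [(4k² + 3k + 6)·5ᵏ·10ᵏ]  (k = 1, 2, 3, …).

[-50/49, 50/49]

Ratio test: |a_{k+1}/a_k| = [(4k² + 3k + 6)/(4(k+1)² + 3(k+1) + 6)] · 49/(5·10) → 49/50 as k → ∞.
Thus R = 1/(49/50) = 50/49.
When z = 50/49, absolute convergence follows by limit comparison with Σ 1/k².
At z = -50/49: the series is dominated by a constant times Σ 1/k², which converges (p = 2 > 1).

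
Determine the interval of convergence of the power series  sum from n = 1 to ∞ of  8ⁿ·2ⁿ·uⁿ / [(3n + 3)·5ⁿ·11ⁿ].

[-55/16, 55/16)

By the ratio test, |a_{n+1}/a_n| = [(3n + 3)/(3(n+1) + 3)] · 8·2/(5·11) → 16/55.
Convergence for |u| · 16/55 < 1, i.e. |u| < 55/16. So R = 55/16.
When u = 55/16, the terms behave like c/n; limit comparison with the harmonic series gives divergence.
Endpoint u = -55/16: convergence follows from the alternating series test (terms decrease monotonically to 0).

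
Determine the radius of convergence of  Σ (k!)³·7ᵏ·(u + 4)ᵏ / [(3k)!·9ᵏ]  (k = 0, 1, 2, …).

By the ratio test, |a_{k+1}/a_k| = (k+1)³/[(3k+1)·(3k+2)·(3k+3)] · 7/9 → 7/243.
Thus R = 1/(7/243) = 243/7.

R = 243/7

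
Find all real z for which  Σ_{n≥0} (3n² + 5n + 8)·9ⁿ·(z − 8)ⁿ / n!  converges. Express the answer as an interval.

Apply the ratio test: |a_{n+1}| / |a_n| = (3(n+1)² + 5(n+1) + 8)/(3n² + 5n + 8) · 9 · 1/(n+1), which tends to 0 as n → ∞.
Since the limit is 0 < 1 for every z, the series converges on all of ℝ and R = ∞.

(−∞, ∞)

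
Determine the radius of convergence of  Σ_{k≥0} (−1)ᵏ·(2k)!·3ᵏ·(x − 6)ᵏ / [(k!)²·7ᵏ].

Apply the ratio test: |a_{k+1}| / |a_k| = (2k+1)·(2k+2)/(k+1)² · 3/7, which tends to 12/7 as k → ∞.
Hence the series converges for |x − 6| < 1/(12/7) = 7/12, so the radius of convergence is 7/12.

R = 7/12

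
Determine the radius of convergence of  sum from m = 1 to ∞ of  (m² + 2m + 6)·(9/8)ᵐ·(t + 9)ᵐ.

Apply the ratio test: |a_{m+1}| / |a_m| = [((m+1)² + 2(m+1) + 6)/(m² + 2m + 6)] · 9/8, which tends to 9/8 as m → ∞.
Thus R = 1/(9/8) = 8/9.

R = 8/9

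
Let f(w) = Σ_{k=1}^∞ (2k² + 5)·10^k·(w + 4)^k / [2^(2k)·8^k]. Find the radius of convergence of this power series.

R = 16/5

Apply the ratio test: |a_{k+1}| / |a_k| = [(2(k+1)² + 5)/(2k² + 5)] · 10/(4·8), which tends to 5/16 as k → ∞.
The series converges when 5/16 · |w + 4| < 1, giving R = 16/5.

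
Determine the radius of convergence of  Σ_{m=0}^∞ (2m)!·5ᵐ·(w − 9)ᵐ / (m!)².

R = 1/20

By the ratio test, |a_{m+1}/a_m| = (2m+1)·(2m+2)/(m+1)² · 5 → 20.
The series converges when 20 · |w − 9| < 1, giving R = 1/20.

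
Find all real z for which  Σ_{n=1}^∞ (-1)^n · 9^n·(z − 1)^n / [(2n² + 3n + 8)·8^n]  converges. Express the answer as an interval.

Ratio test: |a_{n+1}/a_n| = [(2n² + 3n + 8)/(2(n+1)² + 3(n+1) + 8)] · 9/8 → 9/8 as n → ∞.
Hence the series converges for |z − 1| < 1/(9/8) = 8/9, so the radius of convergence is 8/9.
When z = 17/9, the series is dominated by a constant times Σ 1/n², which converges (p = 2 > 1).
When z = 1/9, the series is dominated by a constant times Σ 1/n², which converges (p = 2 > 1).

[1/9, 17/9]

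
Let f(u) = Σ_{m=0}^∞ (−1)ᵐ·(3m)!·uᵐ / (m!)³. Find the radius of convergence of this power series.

By the ratio test, |a_{m+1}/a_m| = (3m+1)·(3m+2)·(3m+3)/(m+1)³ → 27.
Convergence for |u| · 27 < 1, i.e. |u| < 1/27. So R = 1/27.

R = 1/27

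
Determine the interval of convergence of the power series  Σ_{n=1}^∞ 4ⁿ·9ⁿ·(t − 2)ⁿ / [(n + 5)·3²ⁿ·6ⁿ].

[1/2, 7/2)

By the ratio test, |a_{n+1}/a_n| = [(n + 5)/((n+1) + 5)] · 4·9/(9·6) → 2/3.
Hence the series converges for |t − 2| < 1/(2/3) = 3/2, so the radius of convergence is 3/2.
At t = 7/2: the terms behave like c/n; limit comparison with the harmonic series gives divergence.
At t = 1/2: the terms alternate in sign and decrease monotonically to 0 in absolute value (size ~ c/n), so the alternating series test gives convergence.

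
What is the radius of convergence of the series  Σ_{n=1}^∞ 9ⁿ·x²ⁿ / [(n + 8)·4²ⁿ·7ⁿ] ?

R = 4√7/3

Ratio test: |a_{n+1}/a_n| = [(n + 8)/((n+1) + 8)] · 9/(16·7) → 9/112 as n → ∞.
Successive powers of x differ by 2, so the series converges when |x|² · 9/112 < 1, i.e. |x| < √(112/9). So R = 4√7/3.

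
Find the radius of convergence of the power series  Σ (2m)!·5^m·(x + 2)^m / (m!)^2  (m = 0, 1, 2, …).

By the ratio test, |a_{m+1}/a_m| = (2m+1)·(2m+2)/(m+1)² · 5 → 20.
Hence the series converges for |x + 2| < 1/(20) = 1/20, so the radius of convergence is 1/20.

R = 1/20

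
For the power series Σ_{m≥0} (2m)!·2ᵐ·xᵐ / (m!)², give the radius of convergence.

R = 1/8

Apply the ratio test: |a_{m+1}| / |a_m| = (2m+1)·(2m+2)/(m+1)² · 2, which tends to 8 as m → ∞.
Thus R = 1/(8) = 1/8.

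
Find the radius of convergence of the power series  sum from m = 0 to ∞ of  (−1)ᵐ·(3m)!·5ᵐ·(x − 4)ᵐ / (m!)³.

By the ratio test, |a_{m+1}/a_m| = (3m+1)·(3m+2)·(3m+3)/(m+1)³ · 5 → 135.
The series converges when 135 · |x − 4| < 1, giving R = 1/135.

R = 1/135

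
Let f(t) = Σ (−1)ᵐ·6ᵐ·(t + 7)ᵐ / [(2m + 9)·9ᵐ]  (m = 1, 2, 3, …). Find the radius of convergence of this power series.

The ratio of consecutive coefficients is [(2m + 9)/(2(m+1) + 9)] · 6/9 → 2/3.
The series converges when 2/3 · |t + 7| < 1, giving R = 3/2.

R = 3/2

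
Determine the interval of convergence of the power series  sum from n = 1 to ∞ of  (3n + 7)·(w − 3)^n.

Ratio test: |a_{n+1}/a_n| = (3(n+1) + 7)/(3n + 7) → 1 as n → ∞.
Convergence for |w − 3| < 1, so R = 1.
Endpoint w = 4: the terms do not tend to 0, so the series diverges.
When w = 2, the terms have absolute value of order n, which does not tend to 0, so the series diverges by the divergence test.

(2, 4)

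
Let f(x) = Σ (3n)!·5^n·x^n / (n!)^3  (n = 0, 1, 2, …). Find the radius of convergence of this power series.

R = 1/135

By the ratio test, |a_{n+1}/a_n| = (3n+1)·(3n+2)·(3n+3)/(n+1)³ · 5 → 135.
Thus R = 1/(135) = 1/135.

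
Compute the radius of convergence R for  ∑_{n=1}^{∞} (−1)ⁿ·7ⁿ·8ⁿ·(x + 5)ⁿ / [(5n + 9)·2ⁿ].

Ratio test: |a_{n+1}/a_n| = [(5n + 9)/(5(n+1) + 9)] · 7·8/2 → 28 as n → ∞.
The series converges when 28 · |x + 5| < 1, giving R = 1/28.

R = 1/28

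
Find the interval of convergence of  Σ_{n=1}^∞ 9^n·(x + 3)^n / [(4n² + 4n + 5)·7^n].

By the ratio test, |a_{n+1}/a_n| = [(4n² + 4n + 5)/(4(n+1)² + 4(n+1) + 5)] · 9/7 → 9/7.
The series converges when 9/7 · |x + 3| < 1, giving R = 7/9.
When x = -20/9, the terms are on the order of 1/n², so the series converges absolutely by comparison with the p-series (p = 2 > 1).
At x = -34/9: the terms are on the order of 1/n², so the series converges absolutely by comparison with the p-series (p = 2 > 1).

[-34/9, -20/9]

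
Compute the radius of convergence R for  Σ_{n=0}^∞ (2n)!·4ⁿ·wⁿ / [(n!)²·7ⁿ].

Apply the ratio test: |a_{n+1}| / |a_n| = (2n+1)·(2n+2)/(n+1)² · 4/7, which tends to 16/7 as n → ∞.
Convergence for |w| · 16/7 < 1, i.e. |w| < 7/16. So R = 7/16.

R = 7/16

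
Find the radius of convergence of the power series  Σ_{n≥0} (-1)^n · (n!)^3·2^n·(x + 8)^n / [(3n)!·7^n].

R = 189/2

Ratio test: |a_{n+1}/a_n| = (n+1)³/[(3n+1)·(3n+2)·(3n+3)] · 2/7 → 2/189 as n → ∞.
The series converges when 2/189 · |x + 8| < 1, giving R = 189/2.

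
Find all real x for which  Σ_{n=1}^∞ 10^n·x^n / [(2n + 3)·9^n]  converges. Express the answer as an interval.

Apply the ratio test: |a_{n+1}| / |a_n| = [(2n + 3)/(2(n+1) + 3)] · 10/9, which tends to 10/9 as n → ∞.
Convergence for |x| · 10/9 < 1, i.e. |x| < 9/10. So R = 9/10.
Endpoint x = 9/10: the terms behave like c/n; limit comparison with the harmonic series gives divergence.
Endpoint x = -9/10: convergence follows from the alternating series test (terms decrease monotonically to 0).

[-9/10, 9/10)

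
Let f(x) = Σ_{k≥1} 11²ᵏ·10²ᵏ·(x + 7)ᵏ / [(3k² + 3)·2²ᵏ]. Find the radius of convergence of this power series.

The ratio of consecutive coefficients is [(3k² + 3)/(3(k+1)² + 3)] · 121·100/4 → 3025.
Thus R = 1/(3025) = 1/3025.

R = 1/3025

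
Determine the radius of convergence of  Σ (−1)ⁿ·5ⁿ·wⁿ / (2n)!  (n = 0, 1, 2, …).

By the ratio test, |a_{n+1}/a_n| = 5 · 1/[(2n+1)·(2n+2)] → 0.
The ratio tends to 0 regardless of w, hence R = ∞.

R = ∞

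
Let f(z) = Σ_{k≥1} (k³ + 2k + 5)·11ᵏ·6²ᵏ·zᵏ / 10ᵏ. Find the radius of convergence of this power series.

By the ratio test, |a_{k+1}/a_k| = [((k+1)³ + 2(k+1) + 5)/(k³ + 2k + 5)] · 11·36/10 → 198/5.
The series converges when 198/5 · |z| < 1, giving R = 5/198.

R = 5/198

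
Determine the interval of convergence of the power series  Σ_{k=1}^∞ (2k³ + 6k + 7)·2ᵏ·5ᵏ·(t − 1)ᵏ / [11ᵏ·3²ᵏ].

The ratio of consecutive coefficients is [(2(k+1)³ + 6(k+1) + 7)/(2k³ + 6k + 7)] · 2·5/(11·9) → 10/99.
The series converges when 10/99 · |t − 1| < 1, giving R = 99/10.
Check t = 109/10: the terms have absolute value of order k³, which does not tend to 0, so the series diverges by the divergence test.
At t = -89/10: the terms do not tend to 0, so the series diverges.

(-89/10, 109/10)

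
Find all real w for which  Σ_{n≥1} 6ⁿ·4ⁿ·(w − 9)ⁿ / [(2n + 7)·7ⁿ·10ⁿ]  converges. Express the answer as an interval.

[73/12, 143/12)

The ratio of consecutive coefficients is [(2n + 7)/(2(n+1) + 7)] · 6·4/(7·10) → 12/35.
The series converges when 12/35 · |w − 9| < 1, giving R = 35/12.
At w = 143/12: the terms are asymptotic to a nonzero constant times 1/n, so the series diverges by limit comparison with Σ 1/n.
When w = 73/12, an alternating series whose terms decrease to 0 in absolute value, so it converges by the Leibniz criterion.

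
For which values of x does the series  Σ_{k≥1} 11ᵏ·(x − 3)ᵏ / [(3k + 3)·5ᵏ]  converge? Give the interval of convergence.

The ratio of consecutive coefficients is [(3k + 3)/(3(k+1) + 3)] · 11/5 → 11/5.
Thus R = 1/(11/5) = 5/11.
When x = 38/11, the terms behave like c/k; limit comparison with the harmonic series gives divergence.
Endpoint x = 28/11: convergence follows from the alternating series test (terms decrease monotonically to 0).

[28/11, 38/11)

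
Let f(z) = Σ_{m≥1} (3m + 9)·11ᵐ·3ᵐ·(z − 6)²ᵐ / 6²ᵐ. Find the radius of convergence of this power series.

R = 2√33/11

By the ratio test, |a_{m+1}/a_m| = [(3(m+1) + 9)/(3m + 9)] · 11·3/36 → 11/12.
Successive powers of (z − 6) differ by 2, so the series converges when |z − 6|² · 11/12 < 1, i.e. |z − 6| < √(12/11). So R = 2√33/11.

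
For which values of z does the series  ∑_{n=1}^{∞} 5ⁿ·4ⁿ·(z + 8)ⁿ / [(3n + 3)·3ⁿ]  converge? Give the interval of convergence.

[-163/20, -157/20)

Apply the ratio test: |a_{n+1}| / |a_n| = [(3n + 3)/(3(n+1) + 3)] · 5·4/3, which tends to 20/3 as n → ∞.
Hence the series converges for |z + 8| < 1/(20/3) = 3/20, so the radius of convergence is 3/20.
Endpoint z = -157/20: comparison with the harmonic series Σ 1/n shows the series diverges.
At z = -163/20: convergence follows from the alternating series test (terms decrease monotonically to 0).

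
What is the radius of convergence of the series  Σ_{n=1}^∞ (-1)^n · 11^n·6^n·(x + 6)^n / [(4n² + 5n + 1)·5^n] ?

R = 5/66

Ratio test: |a_{n+1}/a_n| = [(4n² + 5n + 1)/(4(n+1)² + 5(n+1) + 1)] · 11·6/5 → 66/5 as n → ∞.
Hence the series converges for |x + 6| < 1/(66/5) = 5/66, so the radius of convergence is 5/66.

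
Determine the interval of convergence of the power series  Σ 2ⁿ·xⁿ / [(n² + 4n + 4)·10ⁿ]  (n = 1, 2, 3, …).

[-5, 5]

By the ratio test, |a_{n+1}/a_n| = [(n² + 4n + 4)/((n+1)² + 4(n+1) + 4)] · 2/10 → 1/5.
Thus R = 1/(1/5) = 5.
Endpoint x = 5: absolute convergence follows by limit comparison with Σ 1/n².
Check x = -5: absolute convergence follows by limit comparison with Σ 1/n².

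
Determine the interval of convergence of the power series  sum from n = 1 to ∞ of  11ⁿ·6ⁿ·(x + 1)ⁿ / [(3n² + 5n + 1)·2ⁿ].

[-34/33, -32/33]

Apply the ratio test: |a_{n+1}| / |a_n| = [(3n² + 5n + 1)/(3(n+1)² + 5(n+1) + 1)] · 11·6/2, which tends to 33 as n → ∞.
Thus R = 1/(33) = 1/33.
When x = -32/33, the terms are on the order of 1/n², so the series converges absolutely by comparison with the p-series (p = 2 > 1).
When x = -34/33, absolute convergence follows by limit comparison with Σ 1/n².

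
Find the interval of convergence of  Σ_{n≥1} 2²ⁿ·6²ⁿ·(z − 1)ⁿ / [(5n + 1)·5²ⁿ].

The ratio of consecutive coefficients is [(5n + 1)/(5(n+1) + 1)] · 4·36/25 → 144/25.
The series converges when 144/25 · |z − 1| < 1, giving R = 25/144.
Endpoint z = 169/144: comparison with the harmonic series Σ 1/n shows the series diverges.
Check z = 119/144: convergence follows from the alternating series test (terms decrease monotonically to 0).

[119/144, 169/144)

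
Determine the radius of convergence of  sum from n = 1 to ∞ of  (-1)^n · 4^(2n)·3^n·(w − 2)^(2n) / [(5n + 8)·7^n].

R = √21/12

The ratio of consecutive coefficients is [(5n + 8)/(5(n+1) + 8)] · 16·3/7 → 48/7.
Successive powers of (w − 2) differ by 2, so the series converges when |w − 2|² · 48/7 < 1, i.e. |w − 2| < √(7/48). So R = √21/12.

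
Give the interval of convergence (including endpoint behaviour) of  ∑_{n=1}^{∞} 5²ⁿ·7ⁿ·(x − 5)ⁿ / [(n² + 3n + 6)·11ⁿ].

Apply the ratio test: |a_{n+1}| / |a_n| = [(n² + 3n + 6)/((n+1)² + 3(n+1) + 6)] · 25·7/11, which tends to 175/11 as n → ∞.
Convergence for |x − 5| · 175/11 < 1, i.e. |x − 5| < 11/175. So R = 11/175.
When x = 886/175, the terms are on the order of 1/n², so the series converges absolutely by comparison with the p-series (p = 2 > 1).
At x = 864/175: the series is dominated by a constant times Σ 1/n², which converges (p = 2 > 1).

[864/175, 886/175]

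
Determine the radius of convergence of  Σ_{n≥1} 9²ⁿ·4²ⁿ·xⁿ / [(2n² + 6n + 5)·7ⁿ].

Ratio test: |a_{n+1}/a_n| = [(2n² + 6n + 5)/(2(n+1)² + 6(n+1) + 5)] · 81·16/7 → 1296/7 as n → ∞.
Thus R = 1/(1296/7) = 7/1296.

R = 7/1296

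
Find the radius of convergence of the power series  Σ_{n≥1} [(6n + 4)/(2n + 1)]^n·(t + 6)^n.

R = 1/3

Applying the root test, |a_n|^(1/n) = (6n + 4)/(2n + 1) → 3.
Hence the series converges for |t + 6| < 1/(3) = 1/3, so the radius of convergence is 1/3.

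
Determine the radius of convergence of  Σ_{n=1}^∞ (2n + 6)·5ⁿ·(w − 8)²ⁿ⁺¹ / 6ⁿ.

Apply the ratio test: |a_{n+1}| / |a_n| = [(2(n+1) + 6)/(2n + 6)] · 5/6, which tends to 5/6 as n → ∞.
Successive powers of (w − 8) differ by 2, so the series converges when |w − 8|² · 5/6 < 1, i.e. |w − 8| < √(6/5). So R = √30/5.

R = √30/5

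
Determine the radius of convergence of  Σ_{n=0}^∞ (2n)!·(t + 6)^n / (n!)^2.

R = 1/4

The ratio of consecutive coefficients is (2n+1)·(2n+2)/(n+1)² → 4.
Convergence for |t + 6| · 4 < 1, i.e. |t + 6| < 1/4. So R = 1/4.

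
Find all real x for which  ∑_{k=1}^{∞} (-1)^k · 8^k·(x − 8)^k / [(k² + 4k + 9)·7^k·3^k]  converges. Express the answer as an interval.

The ratio of consecutive coefficients is [(k² + 4k + 9)/((k+1)² + 4(k+1) + 9)] · 8/(7·3) → 8/21.
Hence the series converges for |x − 8| < 1/(8/21) = 21/8, so the radius of convergence is 21/8.
At x = 85/8: the terms are on the order of 1/k², so the series converges absolutely by comparison with the p-series (p = 2 > 1).
When x = 43/8, the terms are on the order of 1/k², so the series converges absolutely by comparison with the p-series (p = 2 > 1).

[43/8, 85/8]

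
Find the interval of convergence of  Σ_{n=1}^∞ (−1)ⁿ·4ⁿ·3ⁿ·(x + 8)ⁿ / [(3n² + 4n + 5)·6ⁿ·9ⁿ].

[-25/2, -7/2]

Ratio test: |a_{n+1}/a_n| = [(3n² + 4n + 5)/(3(n+1)² + 4(n+1) + 5)] · 4·3/(6·9) → 2/9 as n → ∞.
Hence the series converges for |x + 8| < 1/(2/9) = 9/2, so the radius of convergence is 9/2.
Endpoint x = -7/2: absolute convergence follows by limit comparison with Σ 1/n².
Check x = -25/2: the terms are on the order of 1/n², so the series converges absolutely by comparison with the p-series (p = 2 > 1).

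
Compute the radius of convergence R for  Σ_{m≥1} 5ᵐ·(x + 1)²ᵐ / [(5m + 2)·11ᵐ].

R = √55/5

The ratio of consecutive coefficients is [(5m + 2)/(5(m+1) + 2)] · 5/11 → 5/11.
Since the exponent of (x + 1) increases by 2 each term, convergence requires |x + 1|² < 11/5, hence R = √55/5.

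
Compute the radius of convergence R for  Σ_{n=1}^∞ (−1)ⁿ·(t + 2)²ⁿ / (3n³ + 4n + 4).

R = 1

The ratio of consecutive coefficients is (3n³ + 4n + 4)/(3(n+1)³ + 4(n+1) + 4) → 1.
Successive powers of (t + 2) differ by 2, so the series converges when |t + 2|² · 1 < 1, i.e. |t + 2| < √(1) = 1. So R = 1.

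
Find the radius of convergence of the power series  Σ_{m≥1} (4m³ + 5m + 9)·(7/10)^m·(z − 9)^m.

The ratio of consecutive coefficients is [(4(m+1)³ + 5(m+1) + 9)/(4m³ + 5m + 9)] · 7/10 → 7/10.
The series converges when 7/10 · |z − 9| < 1, giving R = 10/7.

R = 10/7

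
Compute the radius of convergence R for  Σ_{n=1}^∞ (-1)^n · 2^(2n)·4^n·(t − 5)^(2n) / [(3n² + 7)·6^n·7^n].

Apply the ratio test: |a_{n+1}| / |a_n| = [(3n² + 7)/(3(n+1)² + 7)] · 4·4/(6·7), which tends to 8/21 as n → ∞.
Writing y = (t − 5)², the series in y has radius 21/8, so |t − 5| < √(21/8) and R = √42/4.

R = √42/4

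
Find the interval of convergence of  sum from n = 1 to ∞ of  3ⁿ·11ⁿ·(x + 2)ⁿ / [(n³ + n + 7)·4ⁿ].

[-70/33, -62/33]

The ratio of consecutive coefficients is [(n³ + n + 7)/((n+1)³ + (n+1) + 7)] · 3·11/4 → 33/4.
Hence the series converges for |x + 2| < 1/(33/4) = 4/33, so the radius of convergence is 4/33.
At x = -62/33: the series is dominated by a constant times Σ 1/n³, which converges (p = 3 > 1).
When x = -70/33, the series is dominated by a constant times Σ 1/n³, which converges (p = 3 > 1).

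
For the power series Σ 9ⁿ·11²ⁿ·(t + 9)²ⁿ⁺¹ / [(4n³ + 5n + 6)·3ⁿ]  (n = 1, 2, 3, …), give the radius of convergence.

R = √3/33

Apply the ratio test: |a_{n+1}| / |a_n| = [(4n³ + 5n + 6)/(4(n+1)³ + 5(n+1) + 6)] · 9·121/3, which tends to 363 as n → ∞.
Since the exponent of (t + 9) increases by 2 each term, convergence requires |t + 9|² < 1/363, hence R = √3/33.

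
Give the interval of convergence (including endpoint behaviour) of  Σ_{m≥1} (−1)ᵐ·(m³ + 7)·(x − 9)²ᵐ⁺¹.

(8, 10)

The ratio of consecutive coefficients is ((m+1)³ + 7)/(m³ + 7) → 1.
Successive powers of (x − 9) differ by 2, so the series converges when |x − 9|² · 1 < 1, i.e. |x − 9| < √(1) = 1. So R = 1.
Endpoint x = 10: the m-th term does not approach 0; divergence by the term test.
When x = 8, the terms do not tend to 0, so the series diverges.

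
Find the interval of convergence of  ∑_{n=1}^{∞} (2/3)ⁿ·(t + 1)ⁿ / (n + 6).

By the ratio test, |a_{n+1}/a_n| = [(n + 6)/((n+1) + 6)] · 2/3 → 2/3.
The series converges when 2/3 · |t + 1| < 1, giving R = 3/2.
At t = 1/2: the terms behave like c/n; limit comparison with the harmonic series gives divergence.
Check t = -5/2: an alternating series whose terms decrease to 0 in absolute value, so it converges by the Leibniz criterion.

[-5/2, 1/2)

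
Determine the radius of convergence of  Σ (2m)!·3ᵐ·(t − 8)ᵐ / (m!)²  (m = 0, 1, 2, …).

Ratio test: |a_{m+1}/a_m| = (2m+1)·(2m+2)/(m+1)² · 3 → 12 as m → ∞.
Hence the series converges for |t − 8| < 1/(12) = 1/12, so the radius of convergence is 1/12.

R = 1/12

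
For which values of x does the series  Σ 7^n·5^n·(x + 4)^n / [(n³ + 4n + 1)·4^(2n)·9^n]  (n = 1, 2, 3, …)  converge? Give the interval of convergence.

[-284/35, 4/35]

Apply the ratio test: |a_{n+1}| / |a_n| = [(n³ + 4n + 1)/((n+1)³ + 4(n+1) + 1)] · 7·5/(16·9), which tends to 35/144 as n → ∞.
Hence the series converges for |x + 4| < 1/(35/144) = 144/35, so the radius of convergence is 144/35.
At x = 4/35: the terms are on the order of 1/n³, so the series converges absolutely by comparison with the p-series (p = 3 > 1).
At x = -284/35: absolute convergence follows by limit comparison with Σ 1/n³.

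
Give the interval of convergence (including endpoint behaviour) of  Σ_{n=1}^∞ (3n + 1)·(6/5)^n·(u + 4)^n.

(-29/6, -19/6)

Apply the ratio test: |a_{n+1}| / |a_n| = [(3(n+1) + 1)/(3n + 1)] · 6/5, which tends to 6/5 as n → ∞.
Hence the series converges for |u + 4| < 1/(6/5) = 5/6, so the radius of convergence is 5/6.
Check u = -19/6: the terms have absolute value of order n, which does not tend to 0, so the series diverges by the divergence test.
When u = -29/6, the terms do not tend to 0, so the series diverges.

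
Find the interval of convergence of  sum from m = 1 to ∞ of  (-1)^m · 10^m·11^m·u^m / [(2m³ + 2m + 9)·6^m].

By the ratio test, |a_{m+1}/a_m| = [(2m³ + 2m + 9)/(2(m+1)³ + 2(m+1) + 9)] · 10·11/6 → 55/3.
Convergence for |u| · 55/3 < 1, i.e. |u| < 3/55. So R = 3/55.
When u = 3/55, absolute convergence follows by limit comparison with Σ 1/m³.
When u = -3/55, the series is dominated by a constant times Σ 1/m³, which converges (p = 3 > 1).

[-3/55, 3/55]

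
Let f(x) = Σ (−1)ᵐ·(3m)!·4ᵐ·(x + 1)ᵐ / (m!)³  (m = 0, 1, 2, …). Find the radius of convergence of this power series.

The ratio of consecutive coefficients is (3m+1)·(3m+2)·(3m+3)/(m+1)³ · 4 → 108.
Hence the series converges for |x + 1| < 1/(108) = 1/108, so the radius of convergence is 1/108.

R = 1/108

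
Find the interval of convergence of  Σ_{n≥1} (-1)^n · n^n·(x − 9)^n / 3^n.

Root test: |a_n|^(1/n) = n/3 → ∞.
The root grows without bound, so R = 0 (convergence only at x = 9).

{9}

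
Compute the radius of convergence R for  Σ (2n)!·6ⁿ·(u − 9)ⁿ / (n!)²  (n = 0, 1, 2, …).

The ratio of consecutive coefficients is (2n+1)·(2n+2)/(n+1)² · 6 → 24.
Thus R = 1/(24) = 1/24.

R = 1/24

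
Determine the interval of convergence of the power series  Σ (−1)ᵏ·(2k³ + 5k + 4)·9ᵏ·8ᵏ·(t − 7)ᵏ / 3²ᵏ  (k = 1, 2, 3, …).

(55/8, 57/8)

Apply the ratio test: |a_{k+1}| / |a_k| = [(2(k+1)³ + 5(k+1) + 4)/(2k³ + 5k + 4)] · 9·8/9, which tends to 8 as k → ∞.
Convergence for |t − 7| · 8 < 1, i.e. |t − 7| < 1/8. So R = 1/8.
Check t = 57/8: the terms do not tend to 0, so the series diverges.
When t = 55/8, the terms do not tend to 0, so the series diverges.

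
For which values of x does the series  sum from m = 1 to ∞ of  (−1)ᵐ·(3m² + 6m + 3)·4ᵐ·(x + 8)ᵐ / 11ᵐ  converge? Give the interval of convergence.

(-43/4, -21/4)

Ratio test: |a_{m+1}/a_m| = [(3(m+1)² + 6(m+1) + 3)/(3m² + 6m + 3)] · 4/11 → 4/11 as m → ∞.
Thus R = 1/(4/11) = 11/4.
At x = -21/4: the terms do not tend to 0, so the series diverges.
When x = -43/4, the terms do not tend to 0, so the series diverges.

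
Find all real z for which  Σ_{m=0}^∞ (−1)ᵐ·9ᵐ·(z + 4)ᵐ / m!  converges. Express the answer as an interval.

Apply the ratio test: |a_{m+1}| / |a_m| = 9 · 1/(m+1), which tends to 0 as m → ∞.
Since the limit is 0 < 1 for every z, the series converges on all of ℝ and R = ∞.

(−∞, ∞)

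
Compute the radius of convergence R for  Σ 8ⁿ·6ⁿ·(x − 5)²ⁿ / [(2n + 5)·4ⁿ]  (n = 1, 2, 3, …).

Ratio test: |a_{n+1}/a_n| = [(2n + 5)/(2(n+1) + 5)] · 8·6/4 → 12 as n → ∞.
Since the exponent of (x − 5) increases by 2 each term, convergence requires |x − 5|² < 1/12, hence R = √3/6.

R = √3/6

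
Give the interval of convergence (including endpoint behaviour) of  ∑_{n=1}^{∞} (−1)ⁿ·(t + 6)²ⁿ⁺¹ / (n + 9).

Apply the ratio test: |a_{n+1}| / |a_n| = (n + 9)/((n+1) + 9), which tends to 1 as n → ∞.
Since the exponent of (t + 6) increases by 2 each term, convergence requires |t + 6|² < 1, hence R = 1.
At t = -5: convergence follows from the alternating series test (terms decrease monotonically to 0).
Endpoint t = -7: an alternating series whose terms decrease to 0 in absolute value, so it converges by the Leibniz criterion.

[-7, -5]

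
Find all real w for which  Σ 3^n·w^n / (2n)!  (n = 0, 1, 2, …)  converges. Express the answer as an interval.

By the ratio test, |a_{n+1}/a_n| = 3 · 1/[(2n+1)·(2n+2)] → 0.
The ratio tends to 0 regardless of w, hence R = ∞.

(−∞, ∞)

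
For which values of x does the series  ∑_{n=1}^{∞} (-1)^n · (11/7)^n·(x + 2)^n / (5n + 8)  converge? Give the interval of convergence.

(-29/11, -15/11]

The ratio of consecutive coefficients is [(5n + 8)/(5(n+1) + 8)] · 11/7 → 11/7.
Thus R = 1/(11/7) = 7/11.
At x = -15/11: convergence follows from the alternating series test (terms decrease monotonically to 0).
Check x = -29/11: the terms are asymptotic to a nonzero constant times 1/n, so the series diverges by limit comparison with Σ 1/n.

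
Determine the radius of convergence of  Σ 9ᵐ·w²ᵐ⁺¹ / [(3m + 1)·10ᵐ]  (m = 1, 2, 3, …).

R = √10/3

Apply the ratio test: |a_{m+1}| / |a_m| = [(3m + 1)/(3(m+1) + 1)] · 9/10, which tends to 9/10 as m → ∞.
Successive powers of w differ by 2, so the series converges when |w|² · 9/10 < 1, i.e. |w| < √(10/9). So R = √10/3.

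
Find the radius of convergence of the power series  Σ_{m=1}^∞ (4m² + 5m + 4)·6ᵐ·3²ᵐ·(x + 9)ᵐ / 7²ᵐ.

Ratio test: |a_{m+1}/a_m| = [(4(m+1)² + 5(m+1) + 4)/(4m² + 5m + 4)] · 6·9/49 → 54/49 as m → ∞.
Convergence for |x + 9| · 54/49 < 1, i.e. |x + 9| < 49/54. So R = 49/54.

R = 49/54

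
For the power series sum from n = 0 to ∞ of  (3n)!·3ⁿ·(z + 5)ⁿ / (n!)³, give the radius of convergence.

R = 1/81

Ratio test: |a_{n+1}/a_n| = (3n+1)·(3n+2)·(3n+3)/(n+1)³ · 3 → 81 as n → ∞.
The series converges when 81 · |z + 5| < 1, giving R = 1/81.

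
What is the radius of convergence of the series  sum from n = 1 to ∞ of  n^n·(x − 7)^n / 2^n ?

R = 0

By the Cauchy root test, |a_n|^(1/n) = n/2 → ∞.
The root grows without bound, so R = 0 (convergence only at x = 7).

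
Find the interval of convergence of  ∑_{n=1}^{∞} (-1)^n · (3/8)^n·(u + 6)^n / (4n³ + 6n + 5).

The ratio of consecutive coefficients is [(4n³ + 6n + 5)/(4(n+1)³ + 6(n+1) + 5)] · 3/8 → 3/8.
Thus R = 1/(3/8) = 8/3.
Check u = -10/3: the series is dominated by a constant times Σ 1/n³, which converges (p = 3 > 1).
Endpoint u = -26/3: the terms are on the order of 1/n³, so the series converges absolutely by comparison with the p-series (p = 3 > 1).

[-26/3, -10/3]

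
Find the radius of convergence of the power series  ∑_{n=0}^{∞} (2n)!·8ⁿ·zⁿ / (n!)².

R = 1/32

Ratio test: |a_{n+1}/a_n| = (2n+1)·(2n+2)/(n+1)² · 8 → 32 as n → ∞.
Convergence for |z| · 32 < 1, i.e. |z| < 1/32. So R = 1/32.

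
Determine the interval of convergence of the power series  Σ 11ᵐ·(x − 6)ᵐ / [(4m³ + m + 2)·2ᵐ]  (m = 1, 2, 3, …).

Ratio test: |a_{m+1}/a_m| = [(4m³ + m + 2)/(4(m+1)³ + (m+1) + 2)] · 11/2 → 11/2 as m → ∞.
The series converges when 11/2 · |x − 6| < 1, giving R = 2/11.
When x = 68/11, absolute convergence follows by limit comparison with Σ 1/m³.
Endpoint x = 64/11: the terms are on the order of 1/m³, so the series converges absolutely by comparison with the p-series (p = 3 > 1).

[64/11, 68/11]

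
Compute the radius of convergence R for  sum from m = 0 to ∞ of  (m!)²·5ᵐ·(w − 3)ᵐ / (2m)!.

R = 4/5

By the ratio test, |a_{m+1}/a_m| = (m+1)²/[(2m+1)·(2m+2)] · 5 → 5/4.
Convergence for |w − 3| · 5/4 < 1, i.e. |w − 3| < 4/5. So R = 4/5.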